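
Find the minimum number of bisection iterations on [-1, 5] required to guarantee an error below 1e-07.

We need (b-a)/2^n ≤ 1e-07
(5 - (-1))/2^n ≤ 1e-07
6/2^n ≤ 1e-07
2^n ≥ 60000000
n ≥ log₂(60000000) = 25.84
n ≥ 26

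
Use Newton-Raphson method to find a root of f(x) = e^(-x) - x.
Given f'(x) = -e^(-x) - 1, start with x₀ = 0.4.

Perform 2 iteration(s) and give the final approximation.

f(x) = e^(-x) - x
f'(x) = -e^(-x) - 1
x₀ = 0.4

Newton-Raphson formula: x_{n+1} = x_n - f(x_n)/f'(x_n)

Iteration 1:
  f(0.400000) = 0.270320
  f'(0.400000) = -1.670320
  x_1 = 0.400000 - 0.270320/(-1.670320) = 0.561837
Iteration 2:
  f(0.561837) = 0.008323
  f'(0.561837) = -1.570161
  x_2 = 0.561837 - 0.008323/(-1.570161) = 0.567138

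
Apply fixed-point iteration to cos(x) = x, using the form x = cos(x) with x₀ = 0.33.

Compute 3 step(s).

Equation: cos(x) = x
Fixed-point form: x = cos(x)
x₀ = 0.33

x_1 = g(0.330000) = 0.946042
x_2 = g(0.946042) = 0.584898
x_3 = g(0.584898) = 0.833769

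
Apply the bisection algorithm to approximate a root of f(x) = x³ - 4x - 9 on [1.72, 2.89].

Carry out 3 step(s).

f(x) = x³ - 4x - 9
Initial interval: [1.72, 2.89]

Iteration 1:
  c_1 = (1.720000 + 2.890000)/2 = 2.305000
  f(c_1) = f(2.305000) = -5.973477
  f(a) × f(c) ≥ 0, new interval: [2.305000, 2.890000]
Iteration 2:
  c_2 = (2.305000 + 2.890000)/2 = 2.597500
  f(c_2) = f(2.597500) = -1.864651
  f(a) × f(c) ≥ 0, new interval: [2.597500, 2.890000]
Iteration 3:
  c_3 = (2.597500 + 2.890000)/2 = 2.743750
  f(c_3) = f(2.743750) = 0.680400
  f(a) × f(c) < 0, new interval: [2.597500, 2.743750]

After 3 iteration(s), the approximation is c_3 = 2.743750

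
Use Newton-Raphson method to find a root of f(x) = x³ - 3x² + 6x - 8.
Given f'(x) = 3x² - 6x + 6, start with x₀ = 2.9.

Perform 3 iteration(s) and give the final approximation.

f(x) = x³ - 3x² + 6x - 8
f'(x) = 3x² - 6x + 6
x₀ = 2.9

Newton-Raphson formula: x_{n+1} = x_n - f(x_n)/f'(x_n)

Iteration 1:
  f(2.900000) = 8.559000
  f'(2.900000) = 13.830000
  x_1 = 2.900000 - 8.559000/13.830000 = 2.281128
Iteration 2:
  f(2.281128) = 1.946085
  f'(2.281128) = 7.923867
  x_2 = 2.281128 - 1.946085/7.923867 = 2.035530
Iteration 3:
  f(2.035530) = 0.217012
  f'(2.035530) = 6.216968
  x_3 = 2.035530 - 0.217012/6.216968 = 2.000624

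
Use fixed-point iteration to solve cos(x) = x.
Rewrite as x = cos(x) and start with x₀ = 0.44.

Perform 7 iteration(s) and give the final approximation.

Equation: cos(x) = x
Fixed-point form: x = cos(x)
x₀ = 0.44

x_1 = g(0.440000) = 0.904752
x_2 = g(0.904752) = 0.617881
x_3 = g(0.617881) = 0.815108
x_4 = g(0.815108) = 0.685790
x_5 = g(0.685790) = 0.773919
x_6 = g(0.773919) = 0.715177
x_7 = g(0.715177) = 0.754977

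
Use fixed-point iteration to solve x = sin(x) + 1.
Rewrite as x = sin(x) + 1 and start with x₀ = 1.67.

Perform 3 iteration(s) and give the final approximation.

Equation: x = sin(x) + 1
Fixed-point form: x = sin(x) + 1
x₀ = 1.67

x_1 = g(1.670000) = 1.995083
x_2 = g(1.995083) = 1.911332
x_3 = g(1.911332) = 1.942576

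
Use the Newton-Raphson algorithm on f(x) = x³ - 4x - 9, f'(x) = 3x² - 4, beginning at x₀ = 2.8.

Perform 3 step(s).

f(x) = x³ - 4x - 9
f'(x) = 3x² - 4
x₀ = 2.8

Newton-Raphson formula: x_{n+1} = x_n - f(x_n)/f'(x_n)

Iteration 1:
  f(2.800000) = 1.752000
  f'(2.800000) = 19.520000
  x_1 = 2.800000 - 1.752000/19.520000 = 2.710246
Iteration 2:
  f(2.710246) = 0.066946
  f'(2.710246) = 18.036299
  x_2 = 2.710246 - 0.066946/18.036299 = 2.706534
Iteration 3:
  f(2.706534) = 0.000112
  f'(2.706534) = 17.975982
  x_3 = 2.706534 - 0.000112/17.975982 = 2.706528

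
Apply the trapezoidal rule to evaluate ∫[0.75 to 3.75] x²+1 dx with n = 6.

f(x) = x²+1
a = 0.75, b = 3.75, n = 6
h = (b - a)/n = 0.500000

Trapezoidal rule: (h/2)[f(x₀) + 2f(x₁) + 2f(x₂) + ... + f(xₙ)]

x_0 = 0.7500, f(x_0) = 1.562500, coefficient = 1
x_1 = 1.2500, f(x_1) = 2.562500, coefficient = 2
x_2 = 1.7500, f(x_2) = 4.062500, coefficient = 2
x_3 = 2.2500, f(x_3) = 6.062500, coefficient = 2
x_4 = 2.7500, f(x_4) = 8.562500, coefficient = 2
x_5 = 3.2500, f(x_5) = 11.562500, coefficient = 2
x_6 = 3.7500, f(x_6) = 15.062500, coefficient = 1

I ≈ (0.500000/2) × 82.250000 = 20.562500
Exact value: 20.437500
Error: 0.125000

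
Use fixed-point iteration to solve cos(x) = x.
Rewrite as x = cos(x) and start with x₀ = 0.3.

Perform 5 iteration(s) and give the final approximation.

Equation: cos(x) = x
Fixed-point form: x = cos(x)
x₀ = 0.3

x_1 = g(0.300000) = 0.955336
x_2 = g(0.955336) = 0.577334
x_3 = g(0.577334) = 0.837921
x_4 = g(0.837921) = 0.669010
x_5 = g(0.669010) = 0.784436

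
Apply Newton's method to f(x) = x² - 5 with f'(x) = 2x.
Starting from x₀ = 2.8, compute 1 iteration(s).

f(x) = x² - 5
f'(x) = 2x
x₀ = 2.8

Newton-Raphson formula: x_{n+1} = x_n - f(x_n)/f'(x_n)

Iteration 1:
  f(2.800000) = 2.840000
  f'(2.800000) = 5.600000
  x_1 = 2.800000 - 2.840000/5.600000 = 2.292857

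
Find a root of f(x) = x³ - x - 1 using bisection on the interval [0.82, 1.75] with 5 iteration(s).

f(x) = x³ - x - 1
Initial interval: [0.82, 1.75]

Iteration 1:
  c_1 = (0.820000 + 1.750000)/2 = 1.285000
  f(c_1) = f(1.285000) = -0.163176
  f(a) × f(c) ≥ 0, new interval: [1.285000, 1.750000]
Iteration 2:
  c_2 = (1.285000 + 1.750000)/2 = 1.517500
  f(c_2) = f(1.517500) = 0.977008
  f(a) × f(c) < 0, new interval: [1.285000, 1.517500]
Iteration 3:
  c_3 = (1.285000 + 1.517500)/2 = 1.401250
  f(c_3) = f(1.401250) = 0.350107
  f(a) × f(c) < 0, new interval: [1.285000, 1.401250]
Iteration 4:
  c_4 = (1.285000 + 1.401250)/2 = 1.343125
  f(c_4) = f(1.343125) = 0.079852
  f(a) × f(c) < 0, new interval: [1.285000, 1.343125]
Iteration 5:
  c_5 = (1.285000 + 1.343125)/2 = 1.314062
  f(c_5) = f(1.314062) = -0.044992
  f(a) × f(c) ≥ 0, new interval: [1.314062, 1.343125]

After 5 iteration(s), the approximation is c_5 = 1.314062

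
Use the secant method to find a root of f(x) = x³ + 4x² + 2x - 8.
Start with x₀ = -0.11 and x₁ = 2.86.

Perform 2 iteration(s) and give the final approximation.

f(x) = x³ + 4x² + 2x - 8
x₀ = -0.11, x₁ = 2.86

Secant formula: x_{n+1} = x_n - f(x_n)(x_n - x_{n-1})/(f(x_n) - f(x_{n-1}))

Iteration 1:
  f(-0.110000) = -8.172931
  f(2.860000) = 53.832056
  x_2 = 2.860000 - 53.832056×(2.860000 - (-0.110000))/(53.832056 - (-8.172931))
       = 0.281478
Iteration 2:
  f(2.860000) = 53.832056
  f(0.281478) = -7.097822
  x_3 = 0.281478 - (-7.097822)×(0.281478 - 2.860000)/(-7.097822 - 53.832056)
       = 0.581855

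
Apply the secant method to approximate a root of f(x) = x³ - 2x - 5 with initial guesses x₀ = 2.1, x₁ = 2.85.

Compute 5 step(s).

f(x) = x³ - 2x - 5
x₀ = 2.1, x₁ = 2.85

Secant formula: x_{n+1} = x_n - f(x_n)(x_n - x_{n-1})/(f(x_n) - f(x_{n-1}))

Iteration 1:
  f(2.100000) = 0.061000
  f(2.850000) = 12.449125
  x_2 = 2.850000 - 12.449125×(2.850000 - 2.100000)/(12.449125 - 0.061000)
       = 2.096307
Iteration 2:
  f(2.850000) = 12.449125
  f(2.096307) = 0.019613
  x_3 = 2.096307 - 0.019613×(2.096307 - 2.850000)/(0.019613 - 12.449125)
       = 2.095118
Iteration 3:
  f(2.096307) = 0.019613
  f(2.095118) = 0.006322
  x_4 = 2.095118 - 0.006322×(2.095118 - 2.096307)/(0.006322 - 0.019613)
       = 2.094552
Iteration 4:
  f(2.095118) = 0.006322
  f(2.094552) = 0.000006
  x_5 = 2.094552 - 0.000006×(2.094552 - 2.095118)/(0.000006 - 0.006322)
       = 2.094551
Iteration 5:
  f(2.094552) = 0.000006
  f(2.094551) = 0.000000
  x_6 = 2.094551 - 0.000000×(2.094551 - 2.094552)/(0.000000 - 0.000006)
       = 2.094551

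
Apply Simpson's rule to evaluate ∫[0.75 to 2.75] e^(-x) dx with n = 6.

f(x) = e^(-x)
a = 0.75, b = 2.75, n = 6
h = (b - a)/n = 0.333333

Simpson's rule: (h/3)[f(x₀) + 4f(x₁) + 2f(x₂) + ... + f(xₙ)]

x_0 = 0.7500, f(x_0) = 0.472367, coefficient = 1
x_1 = 1.0833, f(x_1) = 0.338465, coefficient = 4
x_2 = 1.4167, f(x_2) = 0.242521, coefficient = 2
x_3 = 1.7500, f(x_3) = 0.173774, coefficient = 4
x_4 = 2.0833, f(x_4) = 0.124514, coefficient = 2
x_5 = 2.4167, f(x_5) = 0.089219, coefficient = 4
x_6 = 2.7500, f(x_6) = 0.063928, coefficient = 1

I ≈ (0.333333/3) × 3.676197 = 0.408466
Exact value: 0.408439
Error: 0.000028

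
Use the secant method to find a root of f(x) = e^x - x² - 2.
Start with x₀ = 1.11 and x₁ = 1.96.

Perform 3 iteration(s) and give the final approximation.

f(x) = e^x - x² - 2
x₀ = 1.11, x₁ = 1.96

Secant formula: x_{n+1} = x_n - f(x_n)(x_n - x_{n-1})/(f(x_n) - f(x_{n-1}))

Iteration 1:
  f(1.110000) = -0.197742
  f(1.960000) = 1.257727
  x_2 = 1.960000 - 1.257727×(1.960000 - 1.110000)/(1.257727 - (-0.197742))
       = 1.225482
Iteration 2:
  f(1.960000) = 1.257727
  f(1.225482) = -0.095999
  x_3 = 1.225482 - (-0.095999)×(1.225482 - 1.960000)/(-0.095999 - 1.257727)
       = 1.277570
Iteration 3:
  f(1.225482) = -0.095999
  f(1.277570) = -0.044275
  x_4 = 1.277570 - (-0.044275)×(1.277570 - 1.225482)/(-0.044275 - (-0.095999))
       = 1.322156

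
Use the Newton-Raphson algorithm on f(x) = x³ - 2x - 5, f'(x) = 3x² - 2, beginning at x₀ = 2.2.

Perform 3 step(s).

f(x) = x³ - 2x - 5
f'(x) = 3x² - 2
x₀ = 2.2

Newton-Raphson formula: x_{n+1} = x_n - f(x_n)/f'(x_n)

Iteration 1:
  f(2.200000) = 1.248000
  f'(2.200000) = 12.520000
  x_1 = 2.200000 - 1.248000/12.520000 = 2.100319
Iteration 2:
  f(2.100319) = 0.064589
  f'(2.100319) = 11.234026
  x_2 = 2.100319 - 0.064589/11.234026 = 2.094570
Iteration 3:
  f(2.094570) = 0.000208
  f'(2.094570) = 11.161672
  x_3 = 2.094570 - 0.000208/11.161672 = 2.094551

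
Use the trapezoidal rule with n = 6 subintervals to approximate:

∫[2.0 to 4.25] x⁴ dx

f(x) = x⁴
a = 2.0, b = 4.25, n = 6
h = (b - a)/n = 0.375000

Trapezoidal rule: (h/2)[f(x₀) + 2f(x₁) + 2f(x₂) + ... + f(xₙ)]

x_0 = 2.0000, f(x_0) = 16.000000, coefficient = 1
x_1 = 2.3750, f(x_1) = 31.816650, coefficient = 2
x_2 = 2.7500, f(x_2) = 57.191406, coefficient = 2
x_3 = 3.1250, f(x_3) = 95.367432, coefficient = 2
x_4 = 3.5000, f(x_4) = 150.062500, coefficient = 2
x_5 = 3.8750, f(x_5) = 225.468994, coefficient = 2
x_6 = 4.2500, f(x_6) = 326.253906, coefficient = 1

I ≈ (0.375000/2) × 1462.067871 = 274.137726
Exact value: 270.915820
Error: 3.221906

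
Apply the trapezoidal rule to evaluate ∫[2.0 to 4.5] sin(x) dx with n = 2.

f(x) = sin(x)
a = 2.0, b = 4.5, n = 2
h = (b - a)/n = 1.250000

Trapezoidal rule: (h/2)[f(x₀) + 2f(x₁) + 2f(x₂) + ... + f(xₙ)]

x_0 = 2.0000, f(x_0) = 0.909297, coefficient = 1
x_1 = 3.2500, f(x_1) = -0.108195, coefficient = 2
x_2 = 4.5000, f(x_2) = -0.977530, coefficient = 1

I ≈ (1.250000/2) × -0.284623 = -0.177889
Exact value: -0.205351
Error: 0.027462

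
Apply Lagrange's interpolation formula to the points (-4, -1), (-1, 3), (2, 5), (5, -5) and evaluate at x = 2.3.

Lagrange interpolation formula:
P(x) = Σ yᵢ × Lᵢ(x)
where Lᵢ(x) = Π_{j≠i} (x - xⱼ)/(xᵢ - xⱼ)

L_0(2.3) = (2.3 - (-1))/(-4 - (-1)) × (2.3 - 2)/(-4 - 2) × (2.3 - 5)/(-4 - 5) = 0.016500
L_1(2.3) = (2.3 - (-4))/(-1 - (-4)) × (2.3 - 2)/(-1 - 2) × (2.3 - 5)/(-1 - 5) = -0.094500
L_2(2.3) = (2.3 - (-4))/(2 - (-4)) × (2.3 - (-1))/(2 - (-1)) × (2.3 - 5)/(2 - 5) = 1.039500
L_3(2.3) = (2.3 - (-4))/(5 - (-4)) × (2.3 - (-1))/(5 - (-1)) × (2.3 - 2)/(5 - 2) = 0.038500

P(2.3) = (-1)×L_0(2.3) + 3×L_1(2.3) + 5×L_2(2.3) + (-5)×L_3(2.3)
P(2.3) = 4.705000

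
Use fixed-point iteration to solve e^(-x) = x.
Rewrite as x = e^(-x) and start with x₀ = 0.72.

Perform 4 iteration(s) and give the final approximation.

Equation: e^(-x) = x
Fixed-point form: x = e^(-x)
x₀ = 0.72

x_1 = g(0.720000) = 0.486752
x_2 = g(0.486752) = 0.614619
x_3 = g(0.614619) = 0.540847
x_4 = g(0.540847) = 0.582255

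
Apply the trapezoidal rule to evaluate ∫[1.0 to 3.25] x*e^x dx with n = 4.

f(x) = x*e^x
a = 1.0, b = 3.25, n = 4
h = (b - a)/n = 0.562500

Trapezoidal rule: (h/2)[f(x₀) + 2f(x₁) + 2f(x₂) + ... + f(xₙ)]

x_0 = 1.0000, f(x_0) = 2.718282, coefficient = 1
x_1 = 1.5625, f(x_1) = 7.454271, coefficient = 2
x_2 = 2.1250, f(x_2) = 17.792407, coefficient = 2
x_3 = 2.6875, f(x_3) = 39.492524, coefficient = 2
x_4 = 3.2500, f(x_4) = 83.818605, coefficient = 1

I ≈ (0.562500/2) × 216.015290 = 60.754300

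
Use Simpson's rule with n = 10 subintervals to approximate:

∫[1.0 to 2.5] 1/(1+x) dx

f(x) = 1/(1+x)
a = 1.0, b = 2.5, n = 10
h = (b - a)/n = 0.150000

Simpson's rule: (h/3)[f(x₀) + 4f(x₁) + 2f(x₂) + ... + f(xₙ)]

x_0 = 1.0000, f(x_0) = 0.500000, coefficient = 1
x_1 = 1.1500, f(x_1) = 0.465116, coefficient = 4
x_2 = 1.3000, f(x_2) = 0.434783, coefficient = 2
x_3 = 1.4500, f(x_3) = 0.408163, coefficient = 4
x_4 = 1.6000, f(x_4) = 0.384615, coefficient = 2
x_5 = 1.7500, f(x_5) = 0.363636, coefficient = 4
x_6 = 1.9000, f(x_6) = 0.344828, coefficient = 2
x_7 = 2.0500, f(x_7) = 0.327869, coefficient = 4
x_8 = 2.2000, f(x_8) = 0.312500, coefficient = 2
x_9 = 2.3500, f(x_9) = 0.298507, coefficient = 4
x_10 = 2.5000, f(x_10) = 0.285714, coefficient = 1

I ≈ (0.150000/3) × 11.192334 = 0.559617
Exact value: 0.559616
Error: 0.000001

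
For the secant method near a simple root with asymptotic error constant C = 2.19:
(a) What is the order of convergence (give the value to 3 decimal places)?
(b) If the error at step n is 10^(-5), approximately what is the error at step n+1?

(a) Secant method has superlinear convergence with order φ = (1+√5)/2 ≈ 1.618.
    This means |e_{n+1}| ≈ C|e_n|^1.618.

(b) With |e_n| = 10^(-5) and C = 2.19:
    |e_{n+1}| ≈ 2.19 × (10^(-5))^1.618 = 2.19 × 10^(-8.09)

(a) ≈ 1.618 (golden ratio); (b) |e_{n+1}| ≈ 1.779e-08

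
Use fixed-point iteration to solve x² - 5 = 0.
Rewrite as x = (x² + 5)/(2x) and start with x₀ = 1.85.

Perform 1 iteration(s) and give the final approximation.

Equation: x² - 5 = 0
Fixed-point form: x = (x² + 5)/(2x)
x₀ = 1.85

x_1 = g(1.850000) = 2.276351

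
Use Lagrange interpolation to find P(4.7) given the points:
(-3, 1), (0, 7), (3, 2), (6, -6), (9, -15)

Lagrange interpolation formula:
P(x) = Σ yᵢ × Lᵢ(x)
where Lᵢ(x) = Π_{j≠i} (x - xⱼ)/(xᵢ - xⱼ)

L_0(4.7) = (4.7 - 0)/(-3 - 0) × (4.7 - 3)/(-3 - 3) × (4.7 - 6)/(-3 - 6) × (4.7 - 9)/(-3 - 9) = 0.022975
L_1(4.7) = (4.7 - (-3))/(0 - (-3)) × (4.7 - 3)/(0 - 3) × (4.7 - 6)/(0 - 6) × (4.7 - 9)/(0 - 9) = -0.150562
L_2(4.7) = (4.7 - (-3))/(3 - (-3)) × (4.7 - 0)/(3 - 0) × (4.7 - 6)/(3 - 6) × (4.7 - 9)/(3 - 9) = 0.624389
L_3(4.7) = (4.7 - (-3))/(6 - (-3)) × (4.7 - 0)/(6 - 0) × (4.7 - 3)/(6 - 3) × (4.7 - 9)/(6 - 9) = 0.544339
L_4(4.7) = (4.7 - (-3))/(9 - (-3)) × (4.7 - 0)/(9 - 0) × (4.7 - 3)/(9 - 3) × (4.7 - 6)/(9 - 6) = -0.041142

P(4.7) = 1×L_0(4.7) + 7×L_1(4.7) + 2×L_2(4.7) + (-6)×L_3(4.7) + (-15)×L_4(4.7)
P(4.7) = -2.431087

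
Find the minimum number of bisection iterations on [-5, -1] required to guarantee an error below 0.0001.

We need (b-a)/2^n ≤ 0.0001
(-1 - (-5))/2^n ≤ 0.0001
4/2^n ≤ 0.0001
2^n ≥ 40000
n ≥ log₂(40000) = 15.29
n ≥ 16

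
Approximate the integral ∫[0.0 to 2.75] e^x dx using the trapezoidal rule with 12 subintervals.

f(x) = e^x
a = 0.0, b = 2.75, n = 12
h = (b - a)/n = 0.229167

Trapezoidal rule: (h/2)[f(x₀) + 2f(x₁) + 2f(x₂) + ... + f(xₙ)]

x_0 = 0.0000, f(x_0) = 1.000000, coefficient = 1
x_1 = 0.2292, f(x_1) = 1.257552, coefficient = 2
x_2 = 0.4583, f(x_2) = 1.581436, coefficient = 2
x_3 = 0.6875, f(x_3) = 1.988737, coefficient = 2
x_4 = 0.9167, f(x_4) = 2.500940, coefficient = 2
x_5 = 1.1458, f(x_5) = 3.145061, coefficient = 2
x_6 = 1.3750, f(x_6) = 3.955077, coefficient = 2
x_7 = 1.6042, f(x_7) = 4.973713, coefficient = 2
x_8 = 1.8333, f(x_8) = 6.254701, coefficient = 2
x_9 = 2.0625, f(x_9) = 7.865609, coefficient = 2
x_10 = 2.2917, f(x_10) = 9.891410, coefficient = 2
x_11 = 2.5208, f(x_11) = 12.438958, coefficient = 2
x_12 = 2.7500, f(x_12) = 15.642632, coefficient = 1

I ≈ (0.229167/2) × 128.349020 = 14.706659
Exact value: 14.642632
Error: 0.064027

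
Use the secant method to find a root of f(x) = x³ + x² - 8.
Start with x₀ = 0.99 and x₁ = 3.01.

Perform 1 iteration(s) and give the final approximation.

f(x) = x³ + x² - 8
x₀ = 0.99, x₁ = 3.01

Secant formula: x_{n+1} = x_n - f(x_n)(x_n - x_{n-1})/(f(x_n) - f(x_{n-1}))

Iteration 1:
  f(0.990000) = -6.049601
  f(3.010000) = 28.331001
  x_2 = 3.010000 - 28.331001×(3.010000 - 0.990000)/(28.331001 - (-6.049601))
       = 1.345439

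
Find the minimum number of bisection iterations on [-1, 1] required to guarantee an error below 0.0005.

We need (b-a)/2^n ≤ 0.0005
(1 - (-1))/2^n ≤ 0.0005
2/2^n ≤ 0.0005
2^n ≥ 4000
n ≥ log₂(4000) = 11.97
n ≥ 12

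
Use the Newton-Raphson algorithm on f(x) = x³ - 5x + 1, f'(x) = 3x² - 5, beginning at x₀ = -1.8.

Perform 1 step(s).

f(x) = x³ - 5x + 1
f'(x) = 3x² - 5
x₀ = -1.8

Newton-Raphson formula: x_{n+1} = x_n - f(x_n)/f'(x_n)

Iteration 1:
  f(-1.800000) = 4.168000
  f'(-1.800000) = 4.720000
  x_1 = -1.800000 - 4.168000/4.720000 = -2.683051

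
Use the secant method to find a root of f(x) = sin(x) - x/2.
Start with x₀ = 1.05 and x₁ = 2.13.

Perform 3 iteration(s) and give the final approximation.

f(x) = sin(x) - x/2
x₀ = 1.05, x₁ = 2.13

Secant formula: x_{n+1} = x_n - f(x_n)(x_n - x_{n-1})/(f(x_n) - f(x_{n-1}))

Iteration 1:
  f(1.050000) = 0.342423
  f(2.130000) = -0.217322
  x_2 = 2.130000 - (-0.217322)×(2.130000 - 1.050000)/(-0.217322 - 0.342423)
       = 1.710688
Iteration 2:
  f(2.130000) = -0.217322
  f(1.710688) = 0.134887
  x_3 = 1.710688 - 0.134887×(1.710688 - 2.130000)/(0.134887 - (-0.217322))
       = 1.871274
Iteration 3:
  f(1.710688) = 0.134887
  f(1.871274) = 0.019558
  x_4 = 1.871274 - 0.019558×(1.871274 - 1.710688)/(0.019558 - 0.134887)
       = 1.898507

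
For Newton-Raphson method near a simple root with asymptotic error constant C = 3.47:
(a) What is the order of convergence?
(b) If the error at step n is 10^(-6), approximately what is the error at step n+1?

(a) Newton-Raphson has quadratic (order 2) convergence near simple roots.
    This means |e_{n+1}| ≈ C|e_n|².

(b) With |e_n| = 10^(-6) and C = 3.47:
    |e_{n+1}| ≈ 3.47 × (10^(-6))² = 3.47 × 10^(-12)

(a) 2 (quadratic); (b) |e_{n+1}| ≈ 3.470e-12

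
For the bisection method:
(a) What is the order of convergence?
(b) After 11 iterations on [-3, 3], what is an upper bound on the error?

(a) Bisection has linear (order 1) convergence; the error is halved each step.

(b) Error bound = (b-a)/2^n = (3 - (-3))/2^{11}
    = 6/2^{11}

(a) 1 (linear); (b) error ≤ 2.93e-03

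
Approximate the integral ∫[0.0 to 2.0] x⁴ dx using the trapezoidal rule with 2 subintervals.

f(x) = x⁴
a = 0.0, b = 2.0, n = 2
h = (b - a)/n = 1.000000

Trapezoidal rule: (h/2)[f(x₀) + 2f(x₁) + 2f(x₂) + ... + f(xₙ)]

x_0 = 0.0000, f(x_0) = 0.000000, coefficient = 1
x_1 = 1.0000, f(x_1) = 1.000000, coefficient = 2
x_2 = 2.0000, f(x_2) = 16.000000, coefficient = 1

I ≈ (1.000000/2) × 18.000000 = 9.000000
Exact value: 6.400000
Error: 2.600000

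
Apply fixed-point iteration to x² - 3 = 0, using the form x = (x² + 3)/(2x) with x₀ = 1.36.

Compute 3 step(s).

Equation: x² - 3 = 0
Fixed-point form: x = (x² + 3)/(2x)
x₀ = 1.36

x_1 = g(1.360000) = 1.782941
x_2 = g(1.782941) = 1.732777
x_3 = g(1.732777) = 1.732051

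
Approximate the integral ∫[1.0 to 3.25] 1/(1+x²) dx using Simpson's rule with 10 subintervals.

f(x) = 1/(1+x²)
a = 1.0, b = 3.25, n = 10
h = (b - a)/n = 0.225000

Simpson's rule: (h/3)[f(x₀) + 4f(x₁) + 2f(x₂) + ... + f(xₙ)]

x_0 = 1.0000, f(x_0) = 0.500000, coefficient = 1
x_1 = 1.2250, f(x_1) = 0.399900, coefficient = 4
x_2 = 1.4500, f(x_2) = 0.322321, coefficient = 2
x_3 = 1.6750, f(x_3) = 0.262769, coefficient = 4
x_4 = 1.9000, f(x_4) = 0.216920, coefficient = 2
x_5 = 2.1250, f(x_5) = 0.181303, coefficient = 4
x_6 = 2.3500, f(x_6) = 0.153315, coefficient = 2
x_7 = 2.5750, f(x_7) = 0.131051, coefficient = 4
x_8 = 2.8000, f(x_8) = 0.113122, coefficient = 2
x_9 = 3.0250, f(x_9) = 0.098516, coefficient = 4
x_10 = 3.2500, f(x_10) = 0.086486, coefficient = 1

I ≈ (0.225000/3) × 6.491999 = 0.486900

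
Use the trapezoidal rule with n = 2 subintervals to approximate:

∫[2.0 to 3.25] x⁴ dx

f(x) = x⁴
a = 2.0, b = 3.25, n = 2
h = (b - a)/n = 0.625000

Trapezoidal rule: (h/2)[f(x₀) + 2f(x₁) + 2f(x₂) + ... + f(xₙ)]

x_0 = 2.0000, f(x_0) = 16.000000, coefficient = 1
x_1 = 2.6250, f(x_1) = 47.480713, coefficient = 2
x_2 = 3.2500, f(x_2) = 111.566406, coefficient = 1

I ≈ (0.625000/2) × 222.527832 = 69.539948
Exact value: 66.118164
Error: 3.421783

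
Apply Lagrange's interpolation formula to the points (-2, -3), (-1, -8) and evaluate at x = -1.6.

Lagrange interpolation formula:
P(x) = Σ yᵢ × Lᵢ(x)
where Lᵢ(x) = Π_{j≠i} (x - xⱼ)/(xᵢ - xⱼ)

L_0(-1.6) = (-1.6 - (-1))/(-2 - (-1)) = 0.600000
L_1(-1.6) = (-1.6 - (-2))/(-1 - (-2)) = 0.400000

P(-1.6) = (-3)×L_0(-1.6) + (-8)×L_1(-1.6)
P(-1.6) = -5.000000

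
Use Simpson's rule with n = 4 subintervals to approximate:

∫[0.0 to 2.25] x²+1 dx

f(x) = x²+1
a = 0.0, b = 2.25, n = 4
h = (b - a)/n = 0.562500

Simpson's rule: (h/3)[f(x₀) + 4f(x₁) + 2f(x₂) + ... + f(xₙ)]

x_0 = 0.0000, f(x_0) = 1.000000, coefficient = 1
x_1 = 0.5625, f(x_1) = 1.316406, coefficient = 4
x_2 = 1.1250, f(x_2) = 2.265625, coefficient = 2
x_3 = 1.6875, f(x_3) = 3.847656, coefficient = 4
x_4 = 2.2500, f(x_4) = 6.062500, coefficient = 1

I ≈ (0.562500/3) × 32.250000 = 6.046875
Exact value: 6.046875
Error: 0.000000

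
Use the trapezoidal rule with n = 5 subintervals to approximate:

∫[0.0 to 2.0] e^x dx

f(x) = e^x
a = 0.0, b = 2.0, n = 5
h = (b - a)/n = 0.400000

Trapezoidal rule: (h/2)[f(x₀) + 2f(x₁) + 2f(x₂) + ... + f(xₙ)]

x_0 = 0.0000, f(x_0) = 1.000000, coefficient = 1
x_1 = 0.4000, f(x_1) = 1.491825, coefficient = 2
x_2 = 0.8000, f(x_2) = 2.225541, coefficient = 2
x_3 = 1.2000, f(x_3) = 3.320117, coefficient = 2
x_4 = 1.6000, f(x_4) = 4.953032, coefficient = 2
x_5 = 2.0000, f(x_5) = 7.389056, coefficient = 1

I ≈ (0.400000/2) × 32.370086 = 6.474017
Exact value: 6.389056
Error: 0.084961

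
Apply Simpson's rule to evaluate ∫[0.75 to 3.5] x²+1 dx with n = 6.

f(x) = x²+1
a = 0.75, b = 3.5, n = 6
h = (b - a)/n = 0.458333

Simpson's rule: (h/3)[f(x₀) + 4f(x₁) + 2f(x₂) + ... + f(xₙ)]

x_0 = 0.7500, f(x_0) = 1.562500, coefficient = 1
x_1 = 1.2083, f(x_1) = 2.460069, coefficient = 4
x_2 = 1.6667, f(x_2) = 3.777778, coefficient = 2
x_3 = 2.1250, f(x_3) = 5.515625, coefficient = 4
x_4 = 2.5833, f(x_4) = 7.673611, coefficient = 2
x_5 = 3.0417, f(x_5) = 10.251736, coefficient = 4
x_6 = 3.5000, f(x_6) = 13.250000, coefficient = 1

I ≈ (0.458333/3) × 110.625000 = 16.901042
Exact value: 16.901042
Error: 0.000000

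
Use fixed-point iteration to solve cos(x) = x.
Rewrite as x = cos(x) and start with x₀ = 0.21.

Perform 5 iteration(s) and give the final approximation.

Equation: cos(x) = x
Fixed-point form: x = cos(x)
x₀ = 0.21

x_1 = g(0.210000) = 0.978031
x_2 = g(0.978031) = 0.558657
x_3 = g(0.558657) = 0.847968
x_4 = g(0.847968) = 0.661509
x_5 = g(0.661509) = 0.789066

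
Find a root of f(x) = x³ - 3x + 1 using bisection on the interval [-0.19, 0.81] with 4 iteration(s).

f(x) = x³ - 3x + 1
Initial interval: [-0.19, 0.81]

Iteration 1:
  c_1 = (-0.190000 + 0.810000)/2 = 0.310000
  f(c_1) = f(0.310000) = 0.099791
  f(a) × f(c) ≥ 0, new interval: [0.310000, 0.810000]
Iteration 2:
  c_2 = (0.310000 + 0.810000)/2 = 0.560000
  f(c_2) = f(0.560000) = -0.504384
  f(a) × f(c) < 0, new interval: [0.310000, 0.560000]
Iteration 3:
  c_3 = (0.310000 + 0.560000)/2 = 0.435000
  f(c_3) = f(0.435000) = -0.222687
  f(a) × f(c) < 0, new interval: [0.310000, 0.435000]
Iteration 4:
  c_4 = (0.310000 + 0.435000)/2 = 0.372500
  f(c_4) = f(0.372500) = -0.065813
  f(a) × f(c) < 0, new interval: [0.310000, 0.372500]

After 4 iteration(s), the approximation is c_4 = 0.372500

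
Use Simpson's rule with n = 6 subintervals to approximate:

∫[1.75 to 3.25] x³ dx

f(x) = x³
a = 1.75, b = 3.25, n = 6
h = (b - a)/n = 0.250000

Simpson's rule: (h/3)[f(x₀) + 4f(x₁) + 2f(x₂) + ... + f(xₙ)]

x_0 = 1.7500, f(x_0) = 5.359375, coefficient = 1
x_1 = 2.0000, f(x_1) = 8.000000, coefficient = 4
x_2 = 2.2500, f(x_2) = 11.390625, coefficient = 2
x_3 = 2.5000, f(x_3) = 15.625000, coefficient = 4
x_4 = 2.7500, f(x_4) = 20.796875, coefficient = 2
x_5 = 3.0000, f(x_5) = 27.000000, coefficient = 4
x_6 = 3.2500, f(x_6) = 34.328125, coefficient = 1

I ≈ (0.250000/3) × 306.562500 = 25.546875
Exact value: 25.546875
Error: 0.000000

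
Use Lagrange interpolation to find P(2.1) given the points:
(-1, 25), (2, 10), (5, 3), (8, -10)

Lagrange interpolation formula:
P(x) = Σ yᵢ × Lᵢ(x)
where Lᵢ(x) = Π_{j≠i} (x - xⱼ)/(xᵢ - xⱼ)

L_0(2.1) = (2.1 - 2)/(-1 - 2) × (2.1 - 5)/(-1 - 5) × (2.1 - 8)/(-1 - 8) = -0.010562
L_1(2.1) = (2.1 - (-1))/(2 - (-1)) × (2.1 - 5)/(2 - 5) × (2.1 - 8)/(2 - 8) = 0.982241
L_2(2.1) = (2.1 - (-1))/(5 - (-1)) × (2.1 - 2)/(5 - 2) × (2.1 - 8)/(5 - 8) = 0.033870
L_3(2.1) = (2.1 - (-1))/(8 - (-1)) × (2.1 - 2)/(8 - 2) × (2.1 - 5)/(8 - 5) = -0.005549

P(2.1) = 25×L_0(2.1) + 10×L_1(2.1) + 3×L_2(2.1) + (-10)×L_3(2.1)
P(2.1) = 9.715469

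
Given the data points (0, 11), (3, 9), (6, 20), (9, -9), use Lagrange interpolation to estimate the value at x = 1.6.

Lagrange interpolation formula:
P(x) = Σ yᵢ × Lᵢ(x)
where Lᵢ(x) = Π_{j≠i} (x - xⱼ)/(xᵢ - xⱼ)

L_0(1.6) = (1.6 - 3)/(0 - 3) × (1.6 - 6)/(0 - 6) × (1.6 - 9)/(0 - 9) = 0.281383
L_1(1.6) = (1.6 - 0)/(3 - 0) × (1.6 - 6)/(3 - 6) × (1.6 - 9)/(3 - 9) = 0.964741
L_2(1.6) = (1.6 - 0)/(6 - 0) × (1.6 - 3)/(6 - 3) × (1.6 - 9)/(6 - 9) = -0.306963
L_3(1.6) = (1.6 - 0)/(9 - 0) × (1.6 - 3)/(9 - 3) × (1.6 - 6)/(9 - 6) = 0.060840

P(1.6) = 11×L_0(1.6) + 9×L_1(1.6) + 20×L_2(1.6) + (-9)×L_3(1.6)
P(1.6) = 5.091062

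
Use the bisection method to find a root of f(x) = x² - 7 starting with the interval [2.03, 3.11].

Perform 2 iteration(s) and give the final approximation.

f(x) = x² - 7
Initial interval: [2.03, 3.11]

Iteration 1:
  c_1 = (2.030000 + 3.110000)/2 = 2.570000
  f(c_1) = f(2.570000) = -0.395100
  f(a) × f(c) ≥ 0, new interval: [2.570000, 3.110000]
Iteration 2:
  c_2 = (2.570000 + 3.110000)/2 = 2.840000
  f(c_2) = f(2.840000) = 1.065600
  f(a) × f(c) < 0, new interval: [2.570000, 2.840000]

After 2 iteration(s), the approximation is c_2 = 2.840000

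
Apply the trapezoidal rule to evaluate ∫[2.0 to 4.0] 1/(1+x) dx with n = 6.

f(x) = 1/(1+x)
a = 2.0, b = 4.0, n = 6
h = (b - a)/n = 0.333333

Trapezoidal rule: (h/2)[f(x₀) + 2f(x₁) + 2f(x₂) + ... + f(xₙ)]

x_0 = 2.0000, f(x_0) = 0.333333, coefficient = 1
x_1 = 2.3333, f(x_1) = 0.300000, coefficient = 2
x_2 = 2.6667, f(x_2) = 0.272727, coefficient = 2
x_3 = 3.0000, f(x_3) = 0.250000, coefficient = 2
x_4 = 3.3333, f(x_4) = 0.230769, coefficient = 2
x_5 = 3.6667, f(x_5) = 0.214286, coefficient = 2
x_6 = 4.0000, f(x_6) = 0.200000, coefficient = 1

I ≈ (0.333333/2) × 3.068898 = 0.511483
Exact value: 0.510826
Error: 0.000657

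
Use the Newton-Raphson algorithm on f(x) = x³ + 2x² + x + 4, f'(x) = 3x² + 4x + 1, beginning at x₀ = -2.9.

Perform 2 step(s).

f(x) = x³ + 2x² + x + 4
f'(x) = 3x² + 4x + 1
x₀ = -2.9

Newton-Raphson formula: x_{n+1} = x_n - f(x_n)/f'(x_n)

Iteration 1:
  f(-2.900000) = -6.469000
  f'(-2.900000) = 14.630000
  x_1 = -2.900000 - (-6.469000)/14.630000 = -2.457826
Iteration 2:
  f(-2.457826) = -1.223515
  f'(-2.457826) = 9.291426
  x_2 = -2.457826 - (-1.223515)/9.291426 = -2.326144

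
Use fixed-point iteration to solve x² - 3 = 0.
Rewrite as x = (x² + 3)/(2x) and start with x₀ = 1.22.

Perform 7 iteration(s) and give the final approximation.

Equation: x² - 3 = 0
Fixed-point form: x = (x² + 3)/(2x)
x₀ = 1.22

x_1 = g(1.220000) = 1.839508
x_2 = g(1.839508) = 1.735189
x_3 = g(1.735189) = 1.732054
x_4 = g(1.732054) = 1.732051
x_5 = g(1.732051) = 1.732051
x_6 = g(1.732051) = 1.732051
x_7 = g(1.732051) = 1.732051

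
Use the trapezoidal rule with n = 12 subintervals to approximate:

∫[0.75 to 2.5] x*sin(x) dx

f(x) = x*sin(x)
a = 0.75, b = 2.5, n = 12
h = (b - a)/n = 0.145833

Trapezoidal rule: (h/2)[f(x₀) + 2f(x₁) + 2f(x₂) + ... + f(xₙ)]

x_0 = 0.7500, f(x_0) = 0.511229, coefficient = 1
x_1 = 0.8958, f(x_1) = 0.699404, coefficient = 2
x_2 = 1.0417, f(x_2) = 0.899215, coefficient = 2
x_3 = 1.1875, f(x_3) = 1.101331, coefficient = 2
x_4 = 1.3333, f(x_4) = 1.295917, coefficient = 2
x_5 = 1.4792, f(x_5) = 1.472961, coefficient = 2
x_6 = 1.6250, f(x_6) = 1.622613, coefficient = 2
x_7 = 1.7708, f(x_7) = 1.735522, coefficient = 2
x_8 = 1.9167, f(x_8) = 1.803163, coefficient = 2
x_9 = 2.0625, f(x_9) = 1.818155, coefficient = 2
x_10 = 2.2083, f(x_10) = 1.774538, coefficient = 2
x_11 = 2.3542, f(x_11) = 1.668019, coefficient = 2
x_12 = 2.5000, f(x_12) = 1.496180, coefficient = 1

I ≈ (0.145833/2) × 33.789089 = 2.463788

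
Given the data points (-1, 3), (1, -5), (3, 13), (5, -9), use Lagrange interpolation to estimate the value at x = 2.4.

Lagrange interpolation formula:
P(x) = Σ yᵢ × Lᵢ(x)
where Lᵢ(x) = Π_{j≠i} (x - xⱼ)/(xᵢ - xⱼ)

L_0(2.4) = (2.4 - 1)/(-1 - 1) × (2.4 - 3)/(-1 - 3) × (2.4 - 5)/(-1 - 5) = -0.045500
L_1(2.4) = (2.4 - (-1))/(1 - (-1)) × (2.4 - 3)/(1 - 3) × (2.4 - 5)/(1 - 5) = 0.331500
L_2(2.4) = (2.4 - (-1))/(3 - (-1)) × (2.4 - 1)/(3 - 1) × (2.4 - 5)/(3 - 5) = 0.773500
L_3(2.4) = (2.4 - (-1))/(5 - (-1)) × (2.4 - 1)/(5 - 1) × (2.4 - 3)/(5 - 3) = -0.059500

P(2.4) = 3×L_0(2.4) + (-5)×L_1(2.4) + 13×L_2(2.4) + (-9)×L_3(2.4)
P(2.4) = 8.797000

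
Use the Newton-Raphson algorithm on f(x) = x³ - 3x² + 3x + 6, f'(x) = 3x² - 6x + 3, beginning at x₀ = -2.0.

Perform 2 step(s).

f(x) = x³ - 3x² + 3x + 6
f'(x) = 3x² - 6x + 3
x₀ = -2.0

Newton-Raphson formula: x_{n+1} = x_n - f(x_n)/f'(x_n)

Iteration 1:
  f(-2.000000) = -20.000000
  f'(-2.000000) = 27.000000
  x_1 = -2.000000 - (-20.000000)/27.000000 = -1.259259
Iteration 2:
  f(-1.259259) = -4.531829
  f'(-1.259259) = 15.312757
  x_2 = -1.259259 - (-4.531829)/15.312757 = -0.963308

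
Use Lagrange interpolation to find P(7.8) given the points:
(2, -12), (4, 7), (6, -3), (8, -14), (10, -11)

Lagrange interpolation formula:
P(x) = Σ yᵢ × Lᵢ(x)
where Lᵢ(x) = Π_{j≠i} (x - xⱼ)/(xᵢ - xⱼ)

L_0(7.8) = (7.8 - 4)/(2 - 4) × (7.8 - 6)/(2 - 6) × (7.8 - 8)/(2 - 8) × (7.8 - 10)/(2 - 10) = 0.007838
L_1(7.8) = (7.8 - 2)/(4 - 2) × (7.8 - 6)/(4 - 6) × (7.8 - 8)/(4 - 8) × (7.8 - 10)/(4 - 10) = -0.047850
L_2(7.8) = (7.8 - 2)/(6 - 2) × (7.8 - 4)/(6 - 4) × (7.8 - 8)/(6 - 8) × (7.8 - 10)/(6 - 10) = 0.151525
L_3(7.8) = (7.8 - 2)/(8 - 2) × (7.8 - 4)/(8 - 4) × (7.8 - 6)/(8 - 6) × (7.8 - 10)/(8 - 10) = 0.909150
L_4(7.8) = (7.8 - 2)/(10 - 2) × (7.8 - 4)/(10 - 4) × (7.8 - 6)/(10 - 6) × (7.8 - 8)/(10 - 8) = -0.020663

P(7.8) = (-12)×L_0(7.8) + 7×L_1(7.8) + (-3)×L_2(7.8) + (-14)×L_3(7.8) + (-11)×L_4(7.8)
P(7.8) = -13.384387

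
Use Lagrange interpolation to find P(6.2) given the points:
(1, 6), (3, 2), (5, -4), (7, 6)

Lagrange interpolation formula:
P(x) = Σ yᵢ × Lᵢ(x)
where Lᵢ(x) = Π_{j≠i} (x - xⱼ)/(xᵢ - xⱼ)

L_0(6.2) = (6.2 - 3)/(1 - 3) × (6.2 - 5)/(1 - 5) × (6.2 - 7)/(1 - 7) = 0.064000
L_1(6.2) = (6.2 - 1)/(3 - 1) × (6.2 - 5)/(3 - 5) × (6.2 - 7)/(3 - 7) = -0.312000
L_2(6.2) = (6.2 - 1)/(5 - 1) × (6.2 - 3)/(5 - 3) × (6.2 - 7)/(5 - 7) = 0.832000
L_3(6.2) = (6.2 - 1)/(7 - 1) × (6.2 - 3)/(7 - 3) × (6.2 - 5)/(7 - 5) = 0.416000

P(6.2) = 6×L_0(6.2) + 2×L_1(6.2) + (-4)×L_2(6.2) + 6×L_3(6.2)
P(6.2) = -1.072000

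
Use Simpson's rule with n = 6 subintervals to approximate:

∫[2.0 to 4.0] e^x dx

f(x) = e^x
a = 2.0, b = 4.0, n = 6
h = (b - a)/n = 0.333333

Simpson's rule: (h/3)[f(x₀) + 4f(x₁) + 2f(x₂) + ... + f(xₙ)]

x_0 = 2.0000, f(x_0) = 7.389056, coefficient = 1
x_1 = 2.3333, f(x_1) = 10.312259, coefficient = 4
x_2 = 2.6667, f(x_2) = 14.391916, coefficient = 2
x_3 = 3.0000, f(x_3) = 20.085537, coefficient = 4
x_4 = 3.3333, f(x_4) = 28.031625, coefficient = 2
x_5 = 3.6667, f(x_5) = 39.121284, coefficient = 4
x_6 = 4.0000, f(x_6) = 54.598150, coefficient = 1

I ≈ (0.333333/3) × 424.910606 = 47.212290
Exact value: 47.209094
Error: 0.003196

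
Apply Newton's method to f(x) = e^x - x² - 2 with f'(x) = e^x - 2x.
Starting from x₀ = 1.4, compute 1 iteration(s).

f(x) = e^x - x² - 2
f'(x) = e^x - 2x
x₀ = 1.4

Newton-Raphson formula: x_{n+1} = x_n - f(x_n)/f'(x_n)

Iteration 1:
  f(1.400000) = 0.095200
  f'(1.400000) = 1.255200
  x_1 = 1.400000 - 0.095200/1.255200 = 1.324156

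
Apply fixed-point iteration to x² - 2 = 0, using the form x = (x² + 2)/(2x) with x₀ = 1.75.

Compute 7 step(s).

Equation: x² - 2 = 0
Fixed-point form: x = (x² + 2)/(2x)
x₀ = 1.75

x_1 = g(1.750000) = 1.446429
x_2 = g(1.446429) = 1.414572
x_3 = g(1.414572) = 1.414214
x_4 = g(1.414214) = 1.414214
x_5 = g(1.414214) = 1.414214
x_6 = g(1.414214) = 1.414214
x_7 = g(1.414214) = 1.414214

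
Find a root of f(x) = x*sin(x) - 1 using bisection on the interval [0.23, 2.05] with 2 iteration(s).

f(x) = x*sin(x) - 1
Initial interval: [0.23, 2.05]

Iteration 1:
  c_1 = (0.230000 + 2.050000)/2 = 1.140000
  f(c_1) = f(1.140000) = 0.035842
  f(a) × f(c) < 0, new interval: [0.230000, 1.140000]
Iteration 2:
  c_2 = (0.230000 + 1.140000)/2 = 0.685000
  f(c_2) = f(0.685000) = -0.566619
  f(a) × f(c) ≥ 0, new interval: [0.685000, 1.140000]

After 2 iteration(s), the approximation is c_2 = 0.685000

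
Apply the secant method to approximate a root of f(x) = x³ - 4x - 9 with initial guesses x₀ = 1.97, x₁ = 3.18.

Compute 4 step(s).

f(x) = x³ - 4x - 9
x₀ = 1.97, x₁ = 3.18

Secant formula: x_{n+1} = x_n - f(x_n)(x_n - x_{n-1})/(f(x_n) - f(x_{n-1}))

Iteration 1:
  f(1.970000) = -9.234627
  f(3.180000) = 10.437432
  x_2 = 3.180000 - 10.437432×(3.180000 - 1.970000)/(10.437432 - (-9.234627))
       = 2.538009
Iteration 2:
  f(3.180000) = 10.437432
  f(2.538009) = -2.803483
  x_3 = 2.538009 - (-2.803483)×(2.538009 - 3.180000)/(-2.803483 - 10.437432)
       = 2.673937
Iteration 3:
  f(2.538009) = -2.803483
  f(2.673937) = -0.577267
  x_4 = 2.673937 - (-0.577267)×(2.673937 - 2.538009)/(-0.577267 - (-2.803483))
       = 2.709183
Iteration 4:
  f(2.673937) = -0.577267
  f(2.709183) = 0.047791
  x_5 = 2.709183 - 0.047791×(2.709183 - 2.673937)/(0.047791 - (-0.577267))
       = 2.706488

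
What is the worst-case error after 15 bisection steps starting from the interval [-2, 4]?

Bisection error bound: |error| ≤ (b-a)/2^n
|error| ≤ (4 - (-2))/2^15 = 6/2^15
|error| ≤ 0.0001831055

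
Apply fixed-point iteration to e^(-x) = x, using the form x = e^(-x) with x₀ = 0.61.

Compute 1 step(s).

Equation: e^(-x) = x
Fixed-point form: x = e^(-x)
x₀ = 0.61

x_1 = g(0.610000) = 0.543351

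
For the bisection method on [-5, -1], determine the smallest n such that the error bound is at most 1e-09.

We need (b-a)/2^n ≤ 1e-09
(-1 - (-5))/2^n ≤ 1e-09
4/2^n ≤ 1e-09
2^n ≥ 4000000000
n ≥ log₂(4000000000) = 31.90
n ≥ 32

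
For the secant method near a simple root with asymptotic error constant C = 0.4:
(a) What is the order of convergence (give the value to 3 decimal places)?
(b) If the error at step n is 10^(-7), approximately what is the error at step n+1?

(a) Secant method has superlinear convergence with order φ = (1+√5)/2 ≈ 1.618.
    This means |e_{n+1}| ≈ C|e_n|^1.618.

(b) With |e_n| = 10^(-7) and C = 0.4:
    |e_{n+1}| ≈ 0.4 × (10^(-7))^1.618 = 0.4 × 10^(-11.33)

(a) ≈ 1.618 (golden ratio); (b) |e_{n+1}| ≈ 1.887e-12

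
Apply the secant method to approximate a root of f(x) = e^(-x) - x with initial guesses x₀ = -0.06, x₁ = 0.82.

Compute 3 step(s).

f(x) = e^(-x) - x
x₀ = -0.06, x₁ = 0.82

Secant formula: x_{n+1} = x_n - f(x_n)(x_n - x_{n-1})/(f(x_n) - f(x_{n-1}))

Iteration 1:
  f(-0.060000) = 1.121837
  f(0.820000) = -0.379568
  x_2 = 0.820000 - (-0.379568)×(0.820000 - (-0.060000))/(-0.379568 - 1.121837)
       = 0.597528
Iteration 2:
  f(0.820000) = -0.379568
  f(0.597528) = -0.047358
  x_3 = 0.597528 - (-0.047358)×(0.597528 - 0.820000)/(-0.047358 - (-0.379568))
       = 0.565814
Iteration 3:
  f(0.597528) = -0.047358
  f(0.565814) = 0.002084
  x_4 = 0.565814 - 0.002084×(0.565814 - 0.597528)/(0.002084 - (-0.047358))
       = 0.567151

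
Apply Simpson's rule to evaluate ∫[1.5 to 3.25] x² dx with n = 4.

f(x) = x²
a = 1.5, b = 3.25, n = 4
h = (b - a)/n = 0.437500

Simpson's rule: (h/3)[f(x₀) + 4f(x₁) + 2f(x₂) + ... + f(xₙ)]

x_0 = 1.5000, f(x_0) = 2.250000, coefficient = 1
x_1 = 1.9375, f(x_1) = 3.753906, coefficient = 4
x_2 = 2.3750, f(x_2) = 5.640625, coefficient = 2
x_3 = 2.8125, f(x_3) = 7.910156, coefficient = 4
x_4 = 3.2500, f(x_4) = 10.562500, coefficient = 1

I ≈ (0.437500/3) × 70.750000 = 10.317708
Exact value: 10.317708
Error: 0.000000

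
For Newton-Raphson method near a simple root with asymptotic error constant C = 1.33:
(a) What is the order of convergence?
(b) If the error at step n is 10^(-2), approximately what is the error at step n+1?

(a) Newton-Raphson has quadratic (order 2) convergence near simple roots.
    This means |e_{n+1}| ≈ C|e_n|².

(b) With |e_n| = 10^(-2) and C = 1.33:
    |e_{n+1}| ≈ 1.33 × (10^(-2))² = 1.33 × 10^(-4)

(a) 2 (quadratic); (b) |e_{n+1}| ≈ 1.330e-04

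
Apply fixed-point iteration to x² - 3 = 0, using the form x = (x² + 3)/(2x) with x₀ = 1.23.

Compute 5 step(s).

Equation: x² - 3 = 0
Fixed-point form: x = (x² + 3)/(2x)
x₀ = 1.23

x_1 = g(1.230000) = 1.834512
x_2 = g(1.834512) = 1.734912
x_3 = g(1.734912) = 1.732053
x_4 = g(1.732053) = 1.732051
x_5 = g(1.732051) = 1.732051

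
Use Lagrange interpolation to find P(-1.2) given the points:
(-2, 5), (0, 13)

Lagrange interpolation formula:
P(x) = Σ yᵢ × Lᵢ(x)
where Lᵢ(x) = Π_{j≠i} (x - xⱼ)/(xᵢ - xⱼ)

L_0(-1.2) = (-1.2 - 0)/(-2 - 0) = 0.600000
L_1(-1.2) = (-1.2 - (-2))/(0 - (-2)) = 0.400000

P(-1.2) = 5×L_0(-1.2) + 13×L_1(-1.2)
P(-1.2) = 8.200000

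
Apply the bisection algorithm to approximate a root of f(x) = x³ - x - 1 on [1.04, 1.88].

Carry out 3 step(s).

f(x) = x³ - x - 1
Initial interval: [1.04, 1.88]

Iteration 1:
  c_1 = (1.040000 + 1.880000)/2 = 1.460000
  f(c_1) = f(1.460000) = 0.652136
  f(a) × f(c) < 0, new interval: [1.040000, 1.460000]
Iteration 2:
  c_2 = (1.040000 + 1.460000)/2 = 1.250000
  f(c_2) = f(1.250000) = -0.296875
  f(a) × f(c) ≥ 0, new interval: [1.250000, 1.460000]
Iteration 3:
  c_3 = (1.250000 + 1.460000)/2 = 1.355000
  f(c_3) = f(1.355000) = 0.132814
  f(a) × f(c) < 0, new interval: [1.250000, 1.355000]

After 3 iteration(s), the approximation is c_3 = 1.355000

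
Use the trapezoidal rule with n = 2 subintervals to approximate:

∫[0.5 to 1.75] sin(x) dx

f(x) = sin(x)
a = 0.5, b = 1.75, n = 2
h = (b - a)/n = 0.625000

Trapezoidal rule: (h/2)[f(x₀) + 2f(x₁) + 2f(x₂) + ... + f(xₙ)]

x_0 = 0.5000, f(x_0) = 0.479426, coefficient = 1
x_1 = 1.1250, f(x_1) = 0.902268, coefficient = 2
x_2 = 1.7500, f(x_2) = 0.983986, coefficient = 1

I ≈ (0.625000/2) × 3.267947 = 1.021233
Exact value: 1.055829
Error: 0.034595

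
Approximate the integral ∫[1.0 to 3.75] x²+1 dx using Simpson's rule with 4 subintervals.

f(x) = x²+1
a = 1.0, b = 3.75, n = 4
h = (b - a)/n = 0.687500

Simpson's rule: (h/3)[f(x₀) + 4f(x₁) + 2f(x₂) + ... + f(xₙ)]

x_0 = 1.0000, f(x_0) = 2.000000, coefficient = 1
x_1 = 1.6875, f(x_1) = 3.847656, coefficient = 4
x_2 = 2.3750, f(x_2) = 6.640625, coefficient = 2
x_3 = 3.0625, f(x_3) = 10.378906, coefficient = 4
x_4 = 3.7500, f(x_4) = 15.062500, coefficient = 1

I ≈ (0.687500/3) × 87.250000 = 19.994792
Exact value: 19.994792
Error: 0.000000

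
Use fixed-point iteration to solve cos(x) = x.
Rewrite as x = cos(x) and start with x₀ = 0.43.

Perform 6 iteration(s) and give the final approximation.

Equation: cos(x) = x
Fixed-point form: x = cos(x)
x₀ = 0.43

x_1 = g(0.430000) = 0.908966
x_2 = g(0.908966) = 0.614562
x_3 = g(0.614562) = 0.817026
x_4 = g(0.817026) = 0.684393
x_5 = g(0.684393) = 0.774803
x_6 = g(0.774803) = 0.714559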